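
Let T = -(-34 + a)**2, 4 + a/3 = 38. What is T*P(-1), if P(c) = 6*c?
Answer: 27744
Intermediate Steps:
a = 102 (a = -12 + 3*38 = -12 + 114 = 102)
T = -4624 (T = -(-34 + 102)**2 = -1*68**2 = -1*4624 = -4624)
T*P(-1) = -27744*(-1) = -4624*(-6) = 27744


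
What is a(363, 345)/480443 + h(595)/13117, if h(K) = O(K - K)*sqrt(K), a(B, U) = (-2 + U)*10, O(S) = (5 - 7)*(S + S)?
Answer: 3430/480443 ≈ 0.0071392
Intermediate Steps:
O(S) = -4*S
a(B, U) = -20 + 10*U
h(K) = 0 (h(K) = (-4*(K - K))*sqrt(K) = (-4*0)*sqrt(K) = 0*sqrt(K) = 0)
a(363, 345)/480443 + h(595)/13117 = (-20 + 10*345)/480443 + 0/13117 = (-20 + 3450)*(1/480443) + 0*(1/13117) = 3430*(1/480443) + 0 = 3430/480443 + 0 = 3430/480443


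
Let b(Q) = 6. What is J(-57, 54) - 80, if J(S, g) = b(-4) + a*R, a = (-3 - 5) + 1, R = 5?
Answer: -109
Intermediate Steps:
a = -7 (a = -8 + 1 = -7)
J(S, g) = -29 (J(S, g) = 6 - 7*5 = 6 - 35 = -29)
J(-57, 54) - 80 = -29 - 80 = -109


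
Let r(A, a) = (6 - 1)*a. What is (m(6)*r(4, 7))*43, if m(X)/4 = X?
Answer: 36120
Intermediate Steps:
r(A, a) = 5*a
m(X) = 4*X
(m(6)*r(4, 7))*43 = ((4*6)*(5*7))*43 = (24*35)*43 = 840*43 = 36120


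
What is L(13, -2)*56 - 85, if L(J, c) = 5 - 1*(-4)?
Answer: 419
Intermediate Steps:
L(J, c) = 9 (L(J, c) = 5 + 4 = 9)
L(13, -2)*56 - 85 = 9*56 - 85 = 504 - 85 = 419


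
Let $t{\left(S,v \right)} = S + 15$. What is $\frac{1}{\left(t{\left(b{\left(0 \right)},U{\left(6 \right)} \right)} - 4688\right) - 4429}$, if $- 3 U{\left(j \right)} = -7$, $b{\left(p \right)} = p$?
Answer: $- \frac{1}{9102} \approx -0.00010987$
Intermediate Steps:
$U{\left(j \right)} = \frac{7}{3}$ ($U{\left(j \right)} = \left(- \frac{1}{3}\right) \left(-7\right) = \frac{7}{3}$)
$t{\left(S,v \right)} = 15 + S$
$\frac{1}{\left(t{\left(b{\left(0 \right)},U{\left(6 \right)} \right)} - 4688\right) - 4429} = \frac{1}{\left(\left(15 + 0\right) - 4688\right) - 4429} = \frac{1}{\left(15 - 4688\right) - 4429} = \frac{1}{-4673 - 4429} = \frac{1}{-9102} = - \frac{1}{9102}$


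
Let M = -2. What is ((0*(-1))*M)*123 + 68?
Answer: 68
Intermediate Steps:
((0*(-1))*M)*123 + 68 = ((0*(-1))*(-2))*123 + 68 = (0*(-2))*123 + 68 = 0*123 + 68 = 0 + 68 = 68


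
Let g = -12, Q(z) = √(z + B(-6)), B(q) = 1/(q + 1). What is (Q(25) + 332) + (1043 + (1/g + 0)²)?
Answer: 198001/144 + 2*√155/5 ≈ 1380.0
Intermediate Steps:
B(q) = 1/(1 + q)
Q(z) = √(-⅕ + z) (Q(z) = √(z + 1/(1 - 6)) = √(z + 1/(-5)) = √(z - ⅕) = √(-⅕ + z))
(Q(25) + 332) + (1043 + (1/g + 0)²) = (√(-5 + 25*25)/5 + 332) + (1043 + (1/(-12) + 0)²) = (√(-5 + 625)/5 + 332) + (1043 + (-1/12 + 0)²) = (√620/5 + 332) + (1043 + (-1/12)²) = ((2*√155)/5 + 332) + (1043 + 1/144) = (2*√155/5 + 332) + 150193/144 = (332 + 2*√155/5) + 150193/144 = 198001/144 + 2*√155/5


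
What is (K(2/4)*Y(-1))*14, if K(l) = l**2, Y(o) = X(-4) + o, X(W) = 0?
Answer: -7/2 ≈ -3.5000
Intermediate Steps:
Y(o) = o (Y(o) = 0 + o = o)
(K(2/4)*Y(-1))*14 = ((2/4)**2*(-1))*14 = ((2*(1/4))**2*(-1))*14 = ((1/2)**2*(-1))*14 = ((1/4)*(-1))*14 = -1/4*14 = -7/2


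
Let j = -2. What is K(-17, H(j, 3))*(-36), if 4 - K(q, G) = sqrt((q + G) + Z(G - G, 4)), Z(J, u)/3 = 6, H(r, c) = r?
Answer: -144 + 36*I ≈ -144.0 + 36.0*I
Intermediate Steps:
Z(J, u) = 18 (Z(J, u) = 3*6 = 18)
K(q, G) = 4 - sqrt(18 + G + q) (K(q, G) = 4 - sqrt((q + G) + 18) = 4 - sqrt((G + q) + 18) = 4 - sqrt(18 + G + q))
K(-17, H(j, 3))*(-36) = (4 - sqrt(18 - 2 - 17))*(-36) = (4 - sqrt(-1))*(-36) = (4 - I)*(-36) = -144 + 36*I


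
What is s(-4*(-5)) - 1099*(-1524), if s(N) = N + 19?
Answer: 1674915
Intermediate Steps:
s(N) = 19 + N
s(-4*(-5)) - 1099*(-1524) = (19 - 4*(-5)) - 1099*(-1524) = (19 + 20) + 1674876 = 39 + 1674876 = 1674915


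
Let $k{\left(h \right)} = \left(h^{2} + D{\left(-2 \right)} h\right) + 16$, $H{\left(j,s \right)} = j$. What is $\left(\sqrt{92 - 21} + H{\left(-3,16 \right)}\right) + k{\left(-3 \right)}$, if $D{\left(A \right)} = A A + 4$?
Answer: $-2 + \sqrt{71} \approx 6.4261$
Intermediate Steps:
$D{\left(A \right)} = 4 + A^{2}$ ($D{\left(A \right)} = A^{2} + 4 = 4 + A^{2}$)
$k{\left(h \right)} = 16 + h^{2} + 8 h$ ($k{\left(h \right)} = \left(h^{2} + \left(4 + \left(-2\right)^{2}\right) h\right) + 16 = \left(h^{2} + \left(4 + 4\right) h\right) + 16 = \left(h^{2} + 8 h\right) + 16 = 16 + h^{2} + 8 h$)
$\left(\sqrt{92 - 21} + H{\left(-3,16 \right)}\right) + k{\left(-3 \right)} = \left(\sqrt{92 - 21} - 3\right) + \left(16 + \left(-3\right)^{2} + 8 \left(-3\right)\right) = \left(\sqrt{71} - 3\right) + \left(16 + 9 - 24\right) = \left(-3 + \sqrt{71}\right) + 1 = -2 + \sqrt{71}$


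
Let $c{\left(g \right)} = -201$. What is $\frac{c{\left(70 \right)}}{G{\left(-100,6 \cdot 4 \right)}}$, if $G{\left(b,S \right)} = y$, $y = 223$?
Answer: $- \frac{201}{223} \approx -0.90135$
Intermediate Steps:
$G{\left(b,S \right)} = 223$
$\frac{c{\left(70 \right)}}{G{\left(-100,6 \cdot 4 \right)}} = - \frac{201}{223}$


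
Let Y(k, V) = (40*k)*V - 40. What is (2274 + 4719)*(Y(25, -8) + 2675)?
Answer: -37517445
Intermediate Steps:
Y(k, V) = -40 + 40*V*k (Y(k, V) = 40*V*k - 40 = -40 + 40*V*k)
(2274 + 4719)*(Y(25, -8) + 2675) = (2274 + 4719)*((-40 + 40*(-8)*25) + 2675) = 6993*((-40 - 8000) + 2675) = 6993*(-8040 + 2675) = 6993*(-5365) = -37517445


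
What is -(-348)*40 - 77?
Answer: 13843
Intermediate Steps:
-(-348)*40 - 77 = -87*(-160) - 77 = 13920 - 77 = 13843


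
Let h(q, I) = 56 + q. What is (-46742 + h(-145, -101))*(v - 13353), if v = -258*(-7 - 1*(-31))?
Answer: 915311895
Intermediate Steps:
v = -6192 (v = -258*(-7 + 31) = -258*24 = -6192)
(-46742 + h(-145, -101))*(v - 13353) = (-46742 + (56 - 145))*(-6192 - 13353) = (-46742 - 89)*(-19545) = -46831*(-19545) = 915311895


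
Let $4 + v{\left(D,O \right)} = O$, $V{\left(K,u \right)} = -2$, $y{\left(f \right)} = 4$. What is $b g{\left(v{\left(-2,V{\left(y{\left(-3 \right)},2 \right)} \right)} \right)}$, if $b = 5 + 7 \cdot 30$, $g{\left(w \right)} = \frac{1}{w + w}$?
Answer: $- \frac{215}{12} \approx -17.917$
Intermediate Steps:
$v{\left(D,O \right)} = -4 + O$
$g{\left(w \right)} = \frac{1}{2 w}$
$b = 215$ ($b = 5 + 210 = 215$)
$b g{\left(v{\left(-2,V{\left(y{\left(-3 \right)},2 \right)} \right)} \right)} = 215 \frac{1}{2 \left(-4 - 2\right)} = 215 \frac{1}{2 \left(-6\right)} = 215 \cdot \frac{1}{2} \left(- \frac{1}{6}\right) = 215 \left(- \frac{1}{12}\right) = - \frac{215}{12}$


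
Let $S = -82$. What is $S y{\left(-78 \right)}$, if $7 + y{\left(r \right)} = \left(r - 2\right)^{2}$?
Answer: $-524226$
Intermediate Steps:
$y{\left(r \right)} = -7 + \left(-2 + r\right)^{2}$ ($y{\left(r \right)} = -7 + \left(r - 2\right)^{2} = -7 + \left(-2 + r\right)^{2}$)
$S y{\left(-78 \right)} = - 82 \left(-7 + \left(-2 - 78\right)^{2}\right) = - 82 \left(-7 + \left(-80\right)^{2}\right) = - 82 \left(-7 + 6400\right) = \left(-82\right) 6393 = -524226$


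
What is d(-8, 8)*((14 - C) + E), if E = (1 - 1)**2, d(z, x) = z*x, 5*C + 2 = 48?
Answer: -1536/5 ≈ -307.20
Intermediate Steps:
C = 46/5 (C = -2/5 + (1/5)*48 = -2/5 + 48/5 = 46/5 ≈ 9.2000)
d(z, x) = x*z
E = 0 (E = 0**2 = 0)
d(-8, 8)*((14 - C) + E) = (8*(-8))*((14 - 1*46/5) + 0) = -64*((14 - 46/5) + 0) = -64*(24/5 + 0) = -64*24/5 = -1536/5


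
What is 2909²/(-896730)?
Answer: -8462281/896730 ≈ -9.4368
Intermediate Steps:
2909²/(-896730) = 8462281*(-1/896730) = -8462281/896730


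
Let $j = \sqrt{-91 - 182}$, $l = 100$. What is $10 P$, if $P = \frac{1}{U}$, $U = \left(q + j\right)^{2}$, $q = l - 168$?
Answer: $\frac{10}{\left(-68 + i \sqrt{273}\right)^{2}} \approx 0.0018144 + 0.00093704 i$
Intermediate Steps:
$j = i \sqrt{273}$ ($j = \sqrt{-273} = i \sqrt{273} \approx 16.523 i$)
$q = -68$ ($q = 100 - 168 = -68$)
$U = \left(-68 + i \sqrt{273}\right)^{2} \approx 4351.0 - 2247.1 i$
$P = \frac{1}{\left(-68 + i \sqrt{273}\right)^{2}} \approx 0.00018144 + 9.3704 \cdot 10^{-5} i$
$10 P = \frac{10}{\left(-68 + i \sqrt{273}\right)^{2}}$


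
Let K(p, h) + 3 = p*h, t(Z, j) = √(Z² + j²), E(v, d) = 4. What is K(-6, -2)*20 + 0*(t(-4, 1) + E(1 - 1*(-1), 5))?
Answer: 180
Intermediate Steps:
K(p, h) = -3 + h*p (K(p, h) = -3 + p*h = -3 + h*p)
K(-6, -2)*20 + 0*(t(-4, 1) + E(1 - 1*(-1), 5)) = (-3 - 2*(-6))*20 + 0*(√((-4)² + 1²) + 4) = (-3 + 12)*20 + 0*(√(16 + 1) + 4) = 9*20 + 0*(√17 + 4) = 180 + 0*(4 + √17) = 180 + 0 = 180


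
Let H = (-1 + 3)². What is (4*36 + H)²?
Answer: 21904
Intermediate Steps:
H = 4 (H = 2² = 4)
(4*36 + H)² = (4*36 + 4)² = (144 + 4)² = 148² = 21904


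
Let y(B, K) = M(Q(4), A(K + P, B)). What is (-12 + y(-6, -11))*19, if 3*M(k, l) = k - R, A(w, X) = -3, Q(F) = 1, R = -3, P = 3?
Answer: -608/3 ≈ -202.67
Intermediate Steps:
M(k, l) = 1 + k/3 (M(k, l) = (k - 1*(-3))/3 = (k + 3)/3 = (3 + k)/3 = 1 + k/3)
y(B, K) = 4/3 (y(B, K) = 1 + (⅓)*1 = 1 + ⅓ = 4/3)
(-12 + y(-6, -11))*19 = (-12 + 4/3)*19 = -32/3*19 = -608/3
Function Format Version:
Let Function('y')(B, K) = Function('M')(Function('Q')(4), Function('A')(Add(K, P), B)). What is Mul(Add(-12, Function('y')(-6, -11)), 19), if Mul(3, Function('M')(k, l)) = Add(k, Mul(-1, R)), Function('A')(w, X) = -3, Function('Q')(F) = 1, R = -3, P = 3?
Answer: Rational(-608, 3) ≈ -202.67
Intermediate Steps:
Function('M')(k, l) = Add(1, Mul(Rational(1, 3), k)) (Function('M')(k, l) = Mul(Rational(1, 3), Add(k, Mul(-1, -3))) = Mul(Rational(1, 3), Add(k, 3)) = Mul(Rational(1, 3), Add(3, k)) = Add(1, Mul(Rational(1, 3), k)))
Function('y')(B, K) = Rational(4, 3) (Function('y')(B, K) = Add(1, Mul(Rational(1, 3), 1)) = Add(1, Rational(1, 3)) = Rational(4, 3))
Mul(Add(-12, Function('y')(-6, -11)), 19) = Mul(Add(-12, Rational(4, 3)), 19) = Mul(Rational(-32, 3), 19) = Rational(-608, 3)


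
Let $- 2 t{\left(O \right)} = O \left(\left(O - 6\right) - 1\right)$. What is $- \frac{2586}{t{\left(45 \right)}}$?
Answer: $\frac{862}{285} \approx 3.0246$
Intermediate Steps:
$t{\left(O \right)} = - \frac{O \left(-7 + O\right)}{2}$ ($t{\left(O \right)} = - \frac{O \left(\left(O - 6\right) - 1\right)}{2} = - \frac{O \left(\left(-6 + O\right) - 1\right)}{2} = - \frac{O \left(-7 + O\right)}{2}$)
$- \frac{2586}{t{\left(45 \right)}} = - \frac{2586}{\frac{1}{2} \cdot 45 \left(7 - 45\right)} = - \frac{2586}{\frac{1}{2} \cdot 45 \left(-38\right)} = - \frac{2586}{-855} = \left(-2586\right) \left(- \frac{1}{855}\right) = \frac{862}{285}$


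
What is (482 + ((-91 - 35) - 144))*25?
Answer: 5300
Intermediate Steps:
(482 + ((-91 - 35) - 144))*25 = (482 + (-126 - 144))*25 = (482 - 270)*25 = 212*25 = 5300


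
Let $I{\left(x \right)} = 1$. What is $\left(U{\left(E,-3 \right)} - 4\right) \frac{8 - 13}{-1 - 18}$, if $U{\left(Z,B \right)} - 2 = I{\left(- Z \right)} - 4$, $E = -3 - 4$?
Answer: $- \frac{25}{19} \approx -1.3158$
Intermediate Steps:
$E = -7$
$U{\left(Z,B \right)} = -1$ ($U{\left(Z,B \right)} = 2 + \left(1 - 4\right) = 2 - 3 = -1$)
$\left(U{\left(E,-3 \right)} - 4\right) \frac{8 - 13}{-1 - 18} = \left(-1 - 4\right) \frac{8 - 13}{-1 - 18} = - 5 \left(- \frac{5}{-19}\right) = - 5 \left(\left(-5\right) \left(- \frac{1}{19}\right)\right) = \left(-5\right) \frac{5}{19} = - \frac{25}{19}$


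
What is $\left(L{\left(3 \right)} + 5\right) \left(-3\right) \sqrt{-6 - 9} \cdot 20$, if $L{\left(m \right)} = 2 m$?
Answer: $- 660 i \sqrt{15} \approx - 2556.2 i$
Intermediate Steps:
$\left(L{\left(3 \right)} + 5\right) \left(-3\right) \sqrt{-6 - 9} \cdot 20 = \left(2 \cdot 3 + 5\right) \left(-3\right) \sqrt{-6 - 9} \cdot 20 = \left(6 + 5\right) \left(-3\right) \sqrt{-15} \cdot 20 = 11 \left(-3\right) i \sqrt{15} \cdot 20 = - 33 i \sqrt{15} \cdot 20 = - 660 i \sqrt{15}$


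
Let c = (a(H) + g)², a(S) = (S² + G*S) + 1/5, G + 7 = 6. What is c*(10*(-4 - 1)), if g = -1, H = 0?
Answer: -32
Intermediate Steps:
G = -1 (G = -7 + 6 = -1)
a(S) = ⅕ + S² - S (a(S) = (S² - S) + 1/5 = (S² - S) + ⅕ = ⅕ + S² - S)
c = 16/25 (c = ((⅕ + 0² - 1*0) - 1)² = ((⅕ + 0 + 0) - 1)² = (⅕ - 1)² = (-⅘)² = 16/25 ≈ 0.64000)
c*(10*(-4 - 1)) = 16*(10*(-4 - 1))/25 = 16*(10*(-5))/25 = (16/25)*(-50) = -32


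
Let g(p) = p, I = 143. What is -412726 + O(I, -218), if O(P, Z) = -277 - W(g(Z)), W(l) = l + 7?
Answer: -412792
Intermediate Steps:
W(l) = 7 + l
O(P, Z) = -284 - Z (O(P, Z) = -277 - (7 + Z) = -277 + (-7 - Z) = -284 - Z)
-412726 + O(I, -218) = -412726 + (-284 - 1*(-218)) = -412726 + (-284 + 218) = -412726 - 66 = -412792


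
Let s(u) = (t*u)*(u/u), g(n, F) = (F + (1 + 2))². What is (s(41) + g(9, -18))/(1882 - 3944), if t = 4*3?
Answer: -717/2062 ≈ -0.34772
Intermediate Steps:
g(n, F) = (3 + F)² (g(n, F) = (F + 3)² = (3 + F)²)
t = 12
s(u) = 12*u (s(u) = (12*u)*(u/u) = (12*u)*1 = 12*u)
(s(41) + g(9, -18))/(1882 - 3944) = (12*41 + (3 - 18)²)/(1882 - 3944) = (492 + (-15)²)/(-2062) = (492 + 225)*(-1/2062) = 717*(-1/2062) = -717/2062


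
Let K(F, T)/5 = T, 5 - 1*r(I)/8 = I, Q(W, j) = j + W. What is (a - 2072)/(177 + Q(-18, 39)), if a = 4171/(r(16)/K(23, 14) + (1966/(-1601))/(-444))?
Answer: -42109053203/1544812137 ≈ -27.258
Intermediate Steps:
Q(W, j) = W + j
r(I) = 40 - 8*I
K(F, T) = 5*T
a = -51886280670/15604163 (a = 4171/((40 - 8*16)/((5*14)) + (1966/(-1601))/(-444)) = 4171/((40 - 128)/70 + (1966*(-1/1601))*(-1/444)) = 4171/(-88*1/70 - 1966/1601*(-1/444)) = 4171/(-44/35 + 983/355422) = 4171/(-15604163/12439770) = 4171*(-12439770/15604163) = -51886280670/15604163 ≈ -3325.2)
(a - 2072)/(177 + Q(-18, 39)) = (-51886280670/15604163 - 2072)/(177 + (-18 + 39)) = -84218106406/(15604163*(177 + 21)) = -84218106406/15604163/198 = -84218106406/15604163*1/198 = -42109053203/1544812137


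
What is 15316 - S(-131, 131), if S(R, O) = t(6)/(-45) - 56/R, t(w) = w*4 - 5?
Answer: 90287789/5895 ≈ 15316.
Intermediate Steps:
t(w) = -5 + 4*w (t(w) = 4*w - 5 = -5 + 4*w)
S(R, O) = -19/45 - 56/R (S(R, O) = (-5 + 4*6)/(-45) - 56/R = (-5 + 24)*(-1/45) - 56/R = 19*(-1/45) - 56/R = -19/45 - 56/R)
15316 - S(-131, 131) = 15316 - (-19/45 - 56/(-131)) = 15316 - (-19/45 - 56*(-1/131)) = 15316 - (-19/45 + 56/131) = 15316 - 1*31/5895 = 15316 - 31/5895 = 90287789/5895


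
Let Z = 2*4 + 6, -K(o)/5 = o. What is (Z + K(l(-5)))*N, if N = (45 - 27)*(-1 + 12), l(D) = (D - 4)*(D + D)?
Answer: -86328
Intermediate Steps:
l(D) = 2*D*(-4 + D) (l(D) = (-4 + D)*(2*D) = 2*D*(-4 + D))
K(o) = -5*o
N = 198 (N = 18*11 = 198)
Z = 14 (Z = 8 + 6 = 14)
(Z + K(l(-5)))*N = (14 - 10*(-5)*(-4 - 5))*198 = (14 - 10*(-5)*(-9))*198 = (14 - 5*90)*198 = (14 - 450)*198 = -436*198 = -86328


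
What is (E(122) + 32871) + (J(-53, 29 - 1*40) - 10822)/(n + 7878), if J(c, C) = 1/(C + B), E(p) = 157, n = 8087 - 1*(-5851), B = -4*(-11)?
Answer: 23777424859/719928 ≈ 33028.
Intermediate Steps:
B = 44
n = 13938 (n = 8087 + 5851 = 13938)
J(c, C) = 1/(44 + C) (J(c, C) = 1/(C + 44) = 1/(44 + C))
(E(122) + 32871) + (J(-53, 29 - 1*40) - 10822)/(n + 7878) = (157 + 32871) + (1/(44 + (29 - 1*40)) - 10822)/(13938 + 7878) = 33028 + (1/(44 + (29 - 40)) - 10822)/21816 = 33028 + (1/(44 - 11) - 10822)*(1/21816) = 33028 + (1/33 - 10822)*(1/21816) = 33028 - 357125/33*1/21816 = 33028 - 357125/719928 = 23777424859/719928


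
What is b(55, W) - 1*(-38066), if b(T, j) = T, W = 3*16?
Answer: 38121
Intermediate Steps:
W = 48
b(55, W) - 1*(-38066) = 55 - 1*(-38066) = 55 + 38066 = 38121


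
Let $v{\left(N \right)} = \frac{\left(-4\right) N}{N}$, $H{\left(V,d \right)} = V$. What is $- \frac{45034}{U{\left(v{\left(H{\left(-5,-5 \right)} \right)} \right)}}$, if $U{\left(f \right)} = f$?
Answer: $\frac{22517}{2} \approx 11259.0$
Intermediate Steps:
$v{\left(N \right)} = -4$
$- \frac{45034}{U{\left(v{\left(H{\left(-5,-5 \right)} \right)} \right)}} = - \frac{45034}{-4} = \left(-45034\right) \left(- \frac{1}{4}\right) = \frac{22517}{2}$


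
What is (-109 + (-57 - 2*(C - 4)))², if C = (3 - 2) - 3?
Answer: 23716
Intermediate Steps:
C = -2 (C = 1 - 3 = -2)
(-109 + (-57 - 2*(C - 4)))² = (-109 + (-57 - 2*(-2 - 4)))² = (-109 + (-57 - 2*(-6)))² = (-109 + (-57 + 12))² = (-109 - 45)² = (-154)² = 23716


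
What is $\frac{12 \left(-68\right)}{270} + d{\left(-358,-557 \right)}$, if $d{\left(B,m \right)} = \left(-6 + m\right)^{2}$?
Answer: $\frac{14263469}{45} \approx 3.1697 \cdot 10^{5}$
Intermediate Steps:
$\frac{12 \left(-68\right)}{270} + d{\left(-358,-557 \right)} = \frac{12 \left(-68\right)}{270} + \left(-6 - 557\right)^{2} = \left(-816\right) \frac{1}{270} + \left(-563\right)^{2} = - \frac{136}{45} + 316969 = \frac{14263469}{45}$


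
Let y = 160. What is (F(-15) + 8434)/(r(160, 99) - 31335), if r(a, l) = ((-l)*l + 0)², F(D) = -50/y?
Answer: 134939/1536452256 ≈ 8.7825e-5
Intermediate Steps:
F(D) = -5/16 (F(D) = -50/160 = -50*1/160 = -5/16)
r(a, l) = l⁴ (r(a, l) = (-l² + 0)² = (-l²)² = l⁴)
(F(-15) + 8434)/(r(160, 99) - 31335) = (-5/16 + 8434)/(99⁴ - 31335) = 134939/(16*(96059601 - 31335)) = (134939/16)/96028266 = (134939/16)*(1/96028266) = 134939/1536452256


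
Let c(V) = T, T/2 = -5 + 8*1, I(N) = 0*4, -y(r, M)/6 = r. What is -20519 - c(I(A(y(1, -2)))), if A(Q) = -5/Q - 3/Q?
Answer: -20525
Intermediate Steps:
y(r, M) = -6*r
A(Q) = -8/Q
I(N) = 0
T = 6 (T = 2*(-5 + 8*1) = 2*(-5 + 8) = 2*3 = 6)
c(V) = 6
-20519 - c(I(A(y(1, -2)))) = -20519 - 1*6 = -20519 - 6 = -20525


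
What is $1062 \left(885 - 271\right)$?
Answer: $652068$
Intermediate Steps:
$1062 \left(885 - 271\right) = 1062 \cdot 614 = 652068$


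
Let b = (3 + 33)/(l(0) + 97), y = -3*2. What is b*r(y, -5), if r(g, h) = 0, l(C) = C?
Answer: 0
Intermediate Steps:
y = -6
b = 36/97 (b = (3 + 33)/(0 + 97) = 36/97 ≈ 0.37113)
b*r(y, -5) = (36/97)*0 = 0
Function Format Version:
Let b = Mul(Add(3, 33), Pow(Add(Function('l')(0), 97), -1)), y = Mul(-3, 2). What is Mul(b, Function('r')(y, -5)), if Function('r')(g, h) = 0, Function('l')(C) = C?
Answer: 0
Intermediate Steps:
y = -6
b = Rational(36, 97) (b = Mul(Add(3, 33), Pow(Add(0, 97), -1)) = Mul(36, Pow(97, -1)) = Mul(36, Rational(1, 97)) = Rational(36, 97) ≈ 0.37113)
Mul(b, Function('r')(y, -5)) = Mul(Rational(36, 97), 0) = 0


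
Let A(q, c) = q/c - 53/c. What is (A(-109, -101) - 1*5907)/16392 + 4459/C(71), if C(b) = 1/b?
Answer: 174713873081/551864 ≈ 3.1659e+5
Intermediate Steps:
A(q, c) = -53/c + q/c
(A(-109, -101) - 1*5907)/16392 + 4459/C(71) = ((-53 - 109)/(-101) - 1*5907)/16392 + 4459/(1/71) = (-1/101*(-162) - 5907)*(1/16392) + 4459/(1/71) = (162/101 - 5907)*(1/16392) + 4459*71 = -596445/101*1/16392 + 316589 = -198815/551864 + 316589 = 174713873081/551864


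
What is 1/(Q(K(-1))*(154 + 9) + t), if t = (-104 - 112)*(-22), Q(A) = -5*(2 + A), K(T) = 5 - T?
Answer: -1/1768 ≈ -0.00056561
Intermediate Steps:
Q(A) = -10 - 5*A
t = 4752 (t = -216*(-22) = 4752)
1/(Q(K(-1))*(154 + 9) + t) = 1/((-10 - 5*(5 - 1*(-1)))*(154 + 9) + 4752) = 1/((-10 - 5*(5 + 1))*163 + 4752) = 1/((-10 - 5*6)*163 + 4752) = 1/((-10 - 30)*163 + 4752) = 1/(-40*163 + 4752) = 1/(-6520 + 4752) = 1/(-1768) = -1/1768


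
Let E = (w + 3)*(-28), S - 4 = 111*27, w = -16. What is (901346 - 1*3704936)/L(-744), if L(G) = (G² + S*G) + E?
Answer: 1401795/839422 ≈ 1.6700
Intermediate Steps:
S = 3001 (S = 4 + 111*27 = 4 + 2997 = 3001)
E = 364 (E = (-16 + 3)*(-28) = -13*(-28) = 364)
L(G) = 364 + G² + 3001*G (L(G) = (G² + 3001*G) + 364 = 364 + G² + 3001*G)
(901346 - 1*3704936)/L(-744) = (901346 - 1*3704936)/(364 + (-744)² + 3001*(-744)) = (901346 - 3704936)/(364 + 553536 - 2232744) = -2803590/(-1678844) = -2803590*(-1/1678844) = 1401795/839422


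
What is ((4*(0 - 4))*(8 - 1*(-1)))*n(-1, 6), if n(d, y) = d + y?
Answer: -720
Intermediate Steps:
((4*(0 - 4))*(8 - 1*(-1)))*n(-1, 6) = ((4*(0 - 4))*(8 - 1*(-1)))*(-1 + 6) = ((4*(-4))*(8 + 1))*5 = -16*9*5 = -144*5 = -720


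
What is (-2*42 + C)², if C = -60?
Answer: 20736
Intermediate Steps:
(-2*42 + C)² = (-2*42 - 60)² = (-84 - 60)² = (-144)² = 20736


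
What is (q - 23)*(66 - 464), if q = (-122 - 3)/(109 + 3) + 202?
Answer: -3964677/56 ≈ -70798.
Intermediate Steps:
q = 22499/112 (q = -125/112 + 202 = 22499/112 ≈ 200.88)
(q - 23)*(66 - 464) = (22499/112 - 23)*(66 - 464) = (19923/112)*(-398) = -3964677/56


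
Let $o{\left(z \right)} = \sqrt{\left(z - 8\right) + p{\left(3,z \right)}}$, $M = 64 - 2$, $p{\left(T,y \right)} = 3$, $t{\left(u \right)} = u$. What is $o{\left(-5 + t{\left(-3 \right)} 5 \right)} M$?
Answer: $310 i \approx 310.0 i$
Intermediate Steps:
$M = 62$ ($M = 64 - 2 = 62$)
$o{\left(z \right)} = \sqrt{-5 + z}$ ($o{\left(z \right)} = \sqrt{\left(z - 8\right) + 3} = \sqrt{\left(-8 + z\right) + 3} = \sqrt{-5 + z}$)
$o{\left(-5 + t{\left(-3 \right)} 5 \right)} M = \sqrt{-5 - 20} \cdot 62 = \sqrt{-25} \cdot 62 = 5 i 62 = 310 i$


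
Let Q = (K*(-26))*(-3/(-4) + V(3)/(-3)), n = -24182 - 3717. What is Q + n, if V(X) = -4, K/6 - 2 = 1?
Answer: -28874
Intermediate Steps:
K = 18 (K = 12 + 6*1 = 12 + 6 = 18)
n = -27899
Q = -975 (Q = (18*(-26))*(-3/(-4) - 4/(-3)) = -468*(-3*(-¼) - 4*(-⅓)) = -468*(¾ + 4/3) = -468*25/12 = -975)
Q + n = -975 - 27899 = -28874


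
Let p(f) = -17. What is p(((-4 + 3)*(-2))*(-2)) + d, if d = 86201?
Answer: 86184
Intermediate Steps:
p(((-4 + 3)*(-2))*(-2)) + d = -17 + 86201 = 86184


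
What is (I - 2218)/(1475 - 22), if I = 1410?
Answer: -808/1453 ≈ -0.55609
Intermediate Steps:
(I - 2218)/(1475 - 22) = (1410 - 2218)/(1475 - 22) = -808/1453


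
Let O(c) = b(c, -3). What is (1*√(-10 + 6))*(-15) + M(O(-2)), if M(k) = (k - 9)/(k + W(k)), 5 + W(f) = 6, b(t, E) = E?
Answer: 6 - 30*I ≈ 6.0 - 30.0*I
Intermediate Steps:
W(f) = 1 (W(f) = -5 + 6 = 1)
O(c) = -3
M(k) = (-9 + k)/(1 + k) (M(k) = (k - 9)/(k + 1) = (-9 + k)/(1 + k))
(1*√(-10 + 6))*(-15) + M(O(-2)) = (1*√(-10 + 6))*(-15) + (-9 - 3)/(1 - 3) = (1*√(-4))*(-15) - 12/(-2) = (1*(2*I))*(-15) - ½*(-12) = (2*I)*(-15) + 6 = -30*I + 6 = 6 - 30*I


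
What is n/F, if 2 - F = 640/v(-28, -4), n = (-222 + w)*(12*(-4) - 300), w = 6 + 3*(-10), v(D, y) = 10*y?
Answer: 4756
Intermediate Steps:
w = -24 (w = 6 - 30 = -24)
n = 85608 (n = (-222 - 24)*(12*(-4) - 300) = -246*(-48 - 300) = -246*(-348) = 85608)
F = 18 (F = 2 - 640/(10*(-4)) = 2 - 640/(-40) = 2 - 640*(-1)/40 = 2 - 1*(-16) = 2 + 16 = 18)
n/F = 85608/18 = 85608*(1/18) = 4756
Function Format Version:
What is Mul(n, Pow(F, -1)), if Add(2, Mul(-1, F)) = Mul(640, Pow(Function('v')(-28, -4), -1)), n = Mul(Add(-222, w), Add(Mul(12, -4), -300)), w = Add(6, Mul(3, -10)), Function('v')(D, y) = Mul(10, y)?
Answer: 4756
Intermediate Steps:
w = -24 (w = Add(6, -30) = -24)
n = 85608 (n = Mul(Add(-222, -24), Add(Mul(12, -4), -300)) = Mul(-246, Add(-48, -300)) = Mul(-246, -348) = 85608)
F = 18 (F = Add(2, Mul(-1, Mul(640, Pow(Mul(10, -4), -1)))) = Add(2, Mul(-1, Mul(640, Pow(-40, -1)))) = Add(2, Mul(-1, Mul(640, Rational(-1, 40)))) = Add(2, Mul(-1, -16)) = Add(2, 16) = 18)
Mul(n, Pow(F, -1)) = Mul(85608, Pow(18, -1)) = Mul(85608, Rational(1, 18)) = 4756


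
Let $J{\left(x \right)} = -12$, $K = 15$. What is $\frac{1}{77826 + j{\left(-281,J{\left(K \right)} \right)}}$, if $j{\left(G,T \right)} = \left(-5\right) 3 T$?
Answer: $\frac{1}{78006} \approx 1.282 \cdot 10^{-5}$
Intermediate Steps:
$j{\left(G,T \right)} = - 15 T$
$\frac{1}{77826 + j{\left(-281,J{\left(K \right)} \right)}} = \frac{1}{77826 - -180} = \frac{1}{77826 + 180} = \frac{1}{78006}$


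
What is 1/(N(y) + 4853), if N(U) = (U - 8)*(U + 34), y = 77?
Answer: 1/12512 ≈ 7.9923e-5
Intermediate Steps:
N(U) = (-8 + U)*(34 + U)
1/(N(y) + 4853) = 1/((-272 + 77² + 26*77) + 4853) = 1/((-272 + 5929 + 2002) + 4853) = 1/(7659 + 4853) = 1/12512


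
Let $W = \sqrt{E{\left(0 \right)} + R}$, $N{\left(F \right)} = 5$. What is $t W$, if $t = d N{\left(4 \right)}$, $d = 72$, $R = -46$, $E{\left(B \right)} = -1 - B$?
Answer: $360 i \sqrt{47} \approx 2468.0 i$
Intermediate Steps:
$W = i \sqrt{47}$ ($W = \sqrt{\left(-1 - 0\right) - 46} = \sqrt{\left(-1 + 0\right) - 46} = \sqrt{-1 - 46} = \sqrt{-47} = i \sqrt{47} \approx 6.8557 i$)
$t = 360$ ($t = 72 \cdot 5 = 360$)
$t W = 360 i \sqrt{47}$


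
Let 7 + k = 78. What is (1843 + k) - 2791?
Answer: -877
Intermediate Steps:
k = 71 (k = -7 + 78 = 71)
(1843 + k) - 2791 = (1843 + 71) - 2791 = 1914 - 2791 = -877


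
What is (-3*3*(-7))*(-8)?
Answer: -504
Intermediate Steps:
(-3*3*(-7))*(-8) = -9*(-7)*(-8) = 63*(-8) = -504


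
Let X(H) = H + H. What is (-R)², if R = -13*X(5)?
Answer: 16900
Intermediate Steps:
X(H) = 2*H
R = -130 (R = -26*5 = -13*10 = -130)
(-R)² = (-1*(-130))² = 130² = 16900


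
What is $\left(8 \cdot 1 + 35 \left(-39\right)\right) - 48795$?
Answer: $-50152$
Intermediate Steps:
$\left(8 \cdot 1 + 35 \left(-39\right)\right) - 48795 = \left(8 - 1365\right) - 48795 = -1357 - 48795 = -50152$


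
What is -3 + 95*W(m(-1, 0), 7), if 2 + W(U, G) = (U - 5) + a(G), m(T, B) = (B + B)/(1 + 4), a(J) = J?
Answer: -3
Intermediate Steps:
m(T, B) = 2*B/5 (m(T, B) = (2*B)/5 = (2*B)*(1/5) = 2*B/5)
W(U, G) = -7 + G + U (W(U, G) = -2 + ((U - 5) + G) = -2 + ((-5 + U) + G) = -2 + (-5 + G + U) = -7 + G + U)
-3 + 95*W(m(-1, 0), 7) = -3 + 95*(-7 + 7 + (2/5)*0) = -3 + 95*(-7 + 7 + 0) = -3 + 95*0 = -3 + 0 = -3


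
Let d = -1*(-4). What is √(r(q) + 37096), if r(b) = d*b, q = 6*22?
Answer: 2*√9406 ≈ 193.97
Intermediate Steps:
d = 4
q = 132
r(b) = 4*b
√(r(q) + 37096) = √(4*132 + 37096) = √(528 + 37096) = √37624 = 2*√9406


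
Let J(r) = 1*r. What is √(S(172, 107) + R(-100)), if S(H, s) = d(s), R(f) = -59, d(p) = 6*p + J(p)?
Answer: √690 ≈ 26.268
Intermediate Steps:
J(r) = r
d(p) = 7*p (d(p) = 6*p + p = 7*p)
S(H, s) = 7*s
√(S(172, 107) + R(-100)) = √(7*107 - 59) = √(749 - 59) = √690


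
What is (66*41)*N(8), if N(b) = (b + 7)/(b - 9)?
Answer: -40590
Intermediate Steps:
N(b) = (7 + b)/(-9 + b)
(66*41)*N(8) = (66*41)*((7 + 8)/(-9 + 8)) = 2706*(15/(-1)) = 2706*(-1*15) = 2706*(-15) = -40590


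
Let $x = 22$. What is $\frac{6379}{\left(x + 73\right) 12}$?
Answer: $\frac{6379}{1140} \approx 5.5956$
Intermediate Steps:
$\frac{6379}{\left(x + 73\right) 12} = \frac{6379}{\left(22 + 73\right) 12} = \frac{6379}{95 \cdot 12} = \frac{6379}{1140}$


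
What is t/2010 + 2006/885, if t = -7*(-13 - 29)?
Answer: 485/201 ≈ 2.4129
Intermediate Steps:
t = 294 (t = -7*(-42) = 294)
t/2010 + 2006/885 = 294/2010 + 2006/885 = 294*(1/2010) + 2006*(1/885) = 49/335 + 34/15 = 485/201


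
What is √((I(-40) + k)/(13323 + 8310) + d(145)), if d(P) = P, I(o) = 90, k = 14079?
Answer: 3*√841538122/7211 ≈ 12.069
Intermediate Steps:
√((I(-40) + k)/(13323 + 8310) + d(145)) = √((90 + 14079)/(13323 + 8310) + 145) = √(14169/21633 + 145) = √(14169*(1/21633) + 145) = √(4723/7211 + 145) = √(1050318/7211) = 3*√841538122/7211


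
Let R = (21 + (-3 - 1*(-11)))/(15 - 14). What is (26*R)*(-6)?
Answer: -4524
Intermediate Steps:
R = 29 (R = (21 + (-3 + 11))/1 = (21 + 8)*1 = 29*1 = 29)
(26*R)*(-6) = (26*29)*(-6) = 754*(-6) = -4524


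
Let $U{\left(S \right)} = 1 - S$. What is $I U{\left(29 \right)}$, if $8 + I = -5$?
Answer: $364$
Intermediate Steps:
$I = -13$ ($I = -8 - 5 = -13$)
$I U{\left(29 \right)} = - 13 \left(1 - 29\right) = \left(-13\right) \left(-28\right) = 364$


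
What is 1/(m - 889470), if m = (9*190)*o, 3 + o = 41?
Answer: -1/824490 ≈ -1.2129e-6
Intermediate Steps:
o = 38 (o = -3 + 41 = 38)
m = 64980 (m = (9*190)*38 = 1710*38 = 64980)
1/(m - 889470) = 1/(64980 - 889470) = 1/(-824490) = -1/824490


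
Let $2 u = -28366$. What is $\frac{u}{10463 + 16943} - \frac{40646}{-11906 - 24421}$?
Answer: $\frac{598718435}{995577762} \approx 0.60138$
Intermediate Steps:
$u = -14183$ ($u = \frac{1}{2} \left(-28366\right) = -14183$)
$\frac{u}{10463 + 16943} - \frac{40646}{-11906 - 24421} = - \frac{14183}{10463 + 16943} - \frac{40646}{-11906 - 24421} = - \frac{14183}{27406} - \frac{40646}{-11906 - 24421} = \left(-14183\right) \frac{1}{27406} - \frac{40646}{-36327} = - \frac{14183}{27406} - - \frac{40646}{36327} = - \frac{14183}{27406} + \frac{40646}{36327} = \frac{598718435}{995577762}$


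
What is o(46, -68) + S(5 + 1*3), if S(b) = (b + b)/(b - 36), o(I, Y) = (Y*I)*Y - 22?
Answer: 1488770/7 ≈ 2.1268e+5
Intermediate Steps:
o(I, Y) = -22 + I*Y² (o(I, Y) = (I*Y)*Y - 22 = I*Y² - 22 = -22 + I*Y²)
S(b) = 2*b/(-36 + b) (S(b) = (2*b)/(-36 + b) = 2*b/(-36 + b))
o(46, -68) + S(5 + 1*3) = (-22 + 46*(-68)²) + 2*(5 + 1*3)/(-36 + (5 + 1*3)) = (-22 + 46*4624) + 2*(5 + 3)/(-36 + (5 + 3)) = (-22 + 212704) + 2*8/(-36 + 8) = 212682 + 2*8/(-28) = 212682 + 2*8*(-1/28) = 212682 - 4/7 = 1488770/7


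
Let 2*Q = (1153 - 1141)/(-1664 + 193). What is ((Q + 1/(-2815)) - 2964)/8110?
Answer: -12273542221/33582415150 ≈ -0.36548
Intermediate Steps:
Q = -6/1471 (Q = ((1153 - 1141)/(-1664 + 193))/2 = (12/(-1471))/2 = (12*(-1/1471))/2 = (1/2)*(-12/1471) = -6/1471 ≈ -0.0040789)
((Q + 1/(-2815)) - 2964)/8110 = ((-6/1471 + 1/(-2815)) - 2964)/8110 = ((-6/1471 - 1/2815) - 2964)*(1/8110) = (-18361/4140865 - 2964)*(1/8110) = -12273542221/4140865*1/8110 = -12273542221/33582415150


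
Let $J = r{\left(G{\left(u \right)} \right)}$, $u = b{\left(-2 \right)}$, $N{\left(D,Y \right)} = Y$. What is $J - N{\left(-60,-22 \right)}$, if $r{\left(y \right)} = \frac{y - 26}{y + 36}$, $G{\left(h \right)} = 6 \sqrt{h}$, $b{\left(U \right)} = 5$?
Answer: $21 + \frac{\sqrt{5}}{3} \approx 21.745$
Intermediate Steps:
$u = 5$
$r{\left(y \right)} = \frac{-26 + y}{36 + y}$
$J = \frac{-26 + 6 \sqrt{5}}{36 + 6 \sqrt{5}} \approx -0.25464$
$J - N{\left(-60,-22 \right)} = \left(-1 + \frac{\sqrt{5}}{3}\right) - -22 = \left(-1 + \frac{\sqrt{5}}{3}\right) + 22 = 21 + \frac{\sqrt{5}}{3}$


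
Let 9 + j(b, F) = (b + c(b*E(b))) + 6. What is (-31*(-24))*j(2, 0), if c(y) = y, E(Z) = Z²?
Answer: 5208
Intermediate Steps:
j(b, F) = -3 + b + b³ (j(b, F) = -9 + ((b + b*b²) + 6) = -9 + ((b + b³) + 6) = -9 + (6 + b + b³) = -3 + b + b³)
(-31*(-24))*j(2, 0) = (-31*(-24))*(-3 + 2 + 2³) = 744*(-3 + 2 + 8) = 744*7 = 5208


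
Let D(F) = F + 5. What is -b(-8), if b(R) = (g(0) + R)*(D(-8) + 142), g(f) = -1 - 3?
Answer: 1668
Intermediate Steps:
g(f) = -4
D(F) = 5 + F
b(R) = -556 + 139*R (b(R) = (-4 + R)*((5 - 8) + 142) = (-4 + R)*(-3 + 142) = (-4 + R)*139 = -556 + 139*R)
-b(-8) = -(-556 + 139*(-8)) = -(-556 - 1112) = -1*(-1668) = 1668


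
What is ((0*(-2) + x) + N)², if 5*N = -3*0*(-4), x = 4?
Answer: 16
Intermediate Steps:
N = 0 (N = (-3*0*(-4))/5 = (0*(-4))/5 = (⅕)*0 = 0)
((0*(-2) + x) + N)² = ((0*(-2) + 4) + 0)² = ((0 + 4) + 0)² = (4 + 0)² = 4² = 16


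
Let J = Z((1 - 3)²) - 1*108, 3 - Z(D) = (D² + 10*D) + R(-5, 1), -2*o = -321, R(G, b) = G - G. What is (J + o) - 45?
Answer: -91/2 ≈ -45.500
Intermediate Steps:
R(G, b) = 0
o = 321/2 (o = -½*(-321) = 321/2 ≈ 160.50)
Z(D) = 3 - D² - 10*D (Z(D) = 3 - ((D² + 10*D) + 0) = 3 - (D² + 10*D) = 3 + (-D² - 10*D) = 3 - D² - 10*D)
J = -161 (J = (3 - ((1 - 3)²)² - 10*(1 - 3)²) - 1*108 = (3 - ((-2)²)² - 10*(-2)²) - 108 = (3 - 1*4² - 10*4) - 108 = (3 - 1*16 - 40) - 108 = (3 - 16 - 40) - 108 = -53 - 108 = -161)
(J + o) - 45 = (-161 + 321/2) - 45 = -½ - 45 = -91/2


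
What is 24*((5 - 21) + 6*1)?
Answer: -240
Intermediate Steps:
24*((5 - 21) + 6*1) = 24*(-16 + 6) = 24*(-10) = -240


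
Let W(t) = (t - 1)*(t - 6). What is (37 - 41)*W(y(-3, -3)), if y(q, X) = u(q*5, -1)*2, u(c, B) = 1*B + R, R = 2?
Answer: 16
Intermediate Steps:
u(c, B) = 2 + B (u(c, B) = 1*B + 2 = B + 2 = 2 + B)
y(q, X) = 2 (y(q, X) = (2 - 1)*2 = 1*2 = 2)
W(t) = (-1 + t)*(-6 + t)
(37 - 41)*W(y(-3, -3)) = (37 - 41)*(6 + 2² - 7*2) = -4*(6 + 4 - 14) = -4*(-4) = 16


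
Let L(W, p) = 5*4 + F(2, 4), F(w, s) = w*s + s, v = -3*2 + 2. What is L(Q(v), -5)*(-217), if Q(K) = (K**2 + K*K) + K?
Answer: -6944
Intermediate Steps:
v = -4 (v = -6 + 2 = -4)
F(w, s) = s + s*w (F(w, s) = s*w + s = s + s*w)
Q(K) = K + 2*K**2 (Q(K) = (K**2 + K**2) + K = 2*K**2 + K = K + 2*K**2)
L(W, p) = 32 (L(W, p) = 5*4 + 4*(1 + 2) = 20 + 4*3 = 20 + 12 = 32)
L(Q(v), -5)*(-217) = 32*(-217) = -6944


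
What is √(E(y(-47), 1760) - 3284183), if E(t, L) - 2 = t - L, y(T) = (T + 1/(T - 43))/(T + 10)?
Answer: I*√4048606340630/1110 ≈ 1812.7*I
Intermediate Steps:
y(T) = (T + 1/(-43 + T))/(10 + T)
E(t, L) = 2 + t - L (E(t, L) = 2 + (t - L) = 2 + t - L)
√(E(y(-47), 1760) - 3284183) = √((2 + (-1 - 1*(-47)² + 43*(-47))/(430 - 1*(-47)² + 33*(-47)) - 1*1760) - 3284183) = √((2 + (-1 - 1*2209 - 2021)/(430 - 1*2209 - 1551) - 1760) - 3284183) = √((2 + (-1 - 2209 - 2021)/(430 - 2209 - 1551) - 1760) - 3284183) = √((2 - 4231/(-3330) - 1760) - 3284183) = √((2 - 1/3330*(-4231) - 1760) - 3284183) = √((2 + 4231/3330 - 1760) - 3284183) = √(-5849909/3330 - 3284183) = √(-10942179299/3330) = I*√4048606340630/1110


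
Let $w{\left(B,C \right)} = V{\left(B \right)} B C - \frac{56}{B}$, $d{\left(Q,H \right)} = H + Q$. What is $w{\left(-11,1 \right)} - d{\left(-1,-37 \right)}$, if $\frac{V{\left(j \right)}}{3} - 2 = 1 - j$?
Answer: $- \frac{4608}{11} \approx -418.91$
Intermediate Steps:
$V{\left(j \right)} = 9 - 3 j$ ($V{\left(j \right)} = 6 + 3 \left(1 - j\right) = 6 - \left(-3 + 3 j\right) = 9 - 3 j$)
$w{\left(B,C \right)} = - \frac{56}{B} + B C \left(9 - 3 B\right)$ ($w{\left(B,C \right)} = \left(9 - 3 B\right) B C - \frac{56}{B} = B \left(9 - 3 B\right) C - \frac{56}{B} = B C \left(9 - 3 B\right) - \frac{56}{B} = - \frac{56}{B} + B C \left(9 - 3 B\right)$)
$w{\left(-11,1 \right)} - d{\left(-1,-37 \right)} = \frac{-56 - 3 \left(-11\right)^{2} \left(-3 - 11\right)}{-11} - \left(-37 - 1\right) = - \frac{-56 - 3 \cdot 121 \left(-14\right)}{11} - -38 = - \frac{-56 + 5082}{11} + 38 = \left(- \frac{1}{11}\right) 5026 + 38 = - \frac{5026}{11} + 38 = - \frac{4608}{11}$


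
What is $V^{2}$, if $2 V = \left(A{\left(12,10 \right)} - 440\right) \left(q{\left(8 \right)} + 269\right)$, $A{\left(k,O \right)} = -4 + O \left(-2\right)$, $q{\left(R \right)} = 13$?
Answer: $4280299776$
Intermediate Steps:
$A{\left(k,O \right)} = -4 - 2 O$
$V = -65424$ ($V = \frac{\left(\left(-4 - 20\right) - 440\right) \left(13 + 269\right)}{2} = \frac{\left(\left(-4 - 20\right) - 440\right) 282}{2} = \frac{\left(-24 - 440\right) 282}{2} = \frac{\left(-464\right) 282}{2} = \frac{1}{2} \left(-130848\right) = -65424$)
$V^{2} = \left(-65424\right)^{2} = 4280299776$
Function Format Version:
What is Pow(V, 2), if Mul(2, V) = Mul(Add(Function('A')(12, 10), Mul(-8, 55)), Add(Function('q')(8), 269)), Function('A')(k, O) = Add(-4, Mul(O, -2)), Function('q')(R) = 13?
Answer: 4280299776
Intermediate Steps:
Function('A')(k, O) = Add(-4, Mul(-2, O))
V = -65424 (V = Mul(Rational(1, 2), Mul(Add(Add(-4, Mul(-2, 10)), Mul(-8, 55)), Add(13, 269))) = Mul(Rational(1, 2), Mul(Add(Add(-4, -20), -440), 282)) = Mul(Rational(1, 2), Mul(Add(-24, -440), 282)) = Mul(Rational(1, 2), Mul(-464, 282)) = Mul(Rational(1, 2), -130848) = -65424)
Pow(V, 2) = Pow(-65424, 2) = 4280299776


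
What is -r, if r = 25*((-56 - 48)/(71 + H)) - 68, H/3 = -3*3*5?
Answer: 219/8 ≈ 27.375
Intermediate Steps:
H = -135 (H = 3*(-3*3*5) = 3*(-9*5) = 3*(-45) = -135)
r = -219/8 (r = 25*((-56 - 48)/(71 - 135)) - 68 = 25*(-104/(-64)) - 68 = 25*(-104*(-1/64)) - 68 = 25*(13/8) - 68 = 325/8 - 68 = -219/8 ≈ -27.375)
-r = -1*(-219/8) = 219/8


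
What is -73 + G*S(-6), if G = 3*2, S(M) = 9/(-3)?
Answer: -91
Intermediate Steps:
S(M) = -3 (S(M) = 9*(-1/3) = -3)
G = 6
-73 + G*S(-6) = -73 + 6*(-3) = -73 - 18 = -91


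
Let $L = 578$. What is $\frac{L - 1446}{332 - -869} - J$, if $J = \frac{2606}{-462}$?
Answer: $\frac{1364395}{277431} \approx 4.918$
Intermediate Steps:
$J = - \frac{1303}{231}$ ($J = 2606 \left(- \frac{1}{462}\right) = - \frac{1303}{231} \approx -5.6407$)
$\frac{L - 1446}{332 - -869} - J = \frac{578 - 1446}{332 - -869} - - \frac{1303}{231} = - \frac{868}{332 + 869} + \frac{1303}{231} = - \frac{868}{1201} + \frac{1303}{231} = \frac{1364395}{277431}$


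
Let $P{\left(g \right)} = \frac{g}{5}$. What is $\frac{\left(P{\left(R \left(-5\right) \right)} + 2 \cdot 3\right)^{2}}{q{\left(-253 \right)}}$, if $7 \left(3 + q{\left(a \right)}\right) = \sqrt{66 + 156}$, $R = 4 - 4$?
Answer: $- \frac{1764}{73} - \frac{84 \sqrt{222}}{73} \approx -41.309$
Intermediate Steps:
$R = 0$ ($R = 4 - 4 = 0$)
$P{\left(g \right)} = \frac{g}{5}$ ($P{\left(g \right)} = g \frac{1}{5} = \frac{g}{5}$)
$q{\left(a \right)} = -3 + \frac{\sqrt{222}}{7}$ ($q{\left(a \right)} = -3 + \frac{\sqrt{66 + 156}}{7} = -3 + \frac{\sqrt{222}}{7}$)
$\frac{\left(P{\left(R \left(-5\right) \right)} + 2 \cdot 3\right)^{2}}{q{\left(-253 \right)}} = \frac{\left(\frac{0 \left(-5\right)}{5} + 2 \cdot 3\right)^{2}}{-3 + \frac{\sqrt{222}}{7}} = \frac{\left(\frac{1}{5} \cdot 0 + 6\right)^{2}}{-3 + \frac{\sqrt{222}}{7}} = \frac{\left(0 + 6\right)^{2}}{-3 + \frac{\sqrt{222}}{7}} = \frac{6^{2}}{-3 + \frac{\sqrt{222}}{7}} = \frac{36}{-3 + \frac{\sqrt{222}}{7}}$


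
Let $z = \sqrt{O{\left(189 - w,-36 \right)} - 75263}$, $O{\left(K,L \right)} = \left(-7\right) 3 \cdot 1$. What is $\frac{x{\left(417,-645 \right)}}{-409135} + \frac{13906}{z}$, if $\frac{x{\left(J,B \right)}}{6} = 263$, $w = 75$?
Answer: $- \frac{1578}{409135} - \frac{6953 i \sqrt{18821}}{18821} \approx -0.0038569 - 50.682 i$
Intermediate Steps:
$x{\left(J,B \right)} = 1578$ ($x{\left(J,B \right)} = 6 \cdot 263 = 1578$)
$O{\left(K,L \right)} = -21$ ($O{\left(K,L \right)} = \left(-21\right) 1 = -21$)
$z = 2 i \sqrt{18821}$ ($z = \sqrt{-21 - 75263} = \sqrt{-75284} = 2 i \sqrt{18821} \approx 274.38 i$)
$\frac{x{\left(417,-645 \right)}}{-409135} + \frac{13906}{z} = \frac{1578}{-409135} + \frac{13906}{2 i \sqrt{18821}} = 1578 \left(- \frac{1}{409135}\right) + 13906 \left(- \frac{i \sqrt{18821}}{37642}\right) = - \frac{1578}{409135} - \frac{6953 i \sqrt{18821}}{18821}$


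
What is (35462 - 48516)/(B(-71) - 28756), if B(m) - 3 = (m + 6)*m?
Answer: 6527/12069 ≈ 0.54081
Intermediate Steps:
B(m) = 3 + m*(6 + m) (B(m) = 3 + (m + 6)*m = 3 + (6 + m)*m = 3 + m*(6 + m))
(35462 - 48516)/(B(-71) - 28756) = (35462 - 48516)/((3 + (-71)² + 6*(-71)) - 28756) = -13054/((3 + 5041 - 426) - 28756) = -13054/(4618 - 28756) = -13054/(-24138) = -13054*(-1/24138) = 6527/12069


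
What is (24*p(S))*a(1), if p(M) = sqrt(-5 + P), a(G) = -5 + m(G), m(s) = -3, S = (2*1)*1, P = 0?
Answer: -192*I*sqrt(5) ≈ -429.33*I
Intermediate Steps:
S = 2 (S = 2*1 = 2)
a(G) = -8 (a(G) = -5 - 3 = -8)
p(M) = I*sqrt(5) (p(M) = sqrt(-5 + 0) = sqrt(-5) = I*sqrt(5))
(24*p(S))*a(1) = (24*(I*sqrt(5)))*(-8) = (24*I*sqrt(5))*(-8) = -192*I*sqrt(5)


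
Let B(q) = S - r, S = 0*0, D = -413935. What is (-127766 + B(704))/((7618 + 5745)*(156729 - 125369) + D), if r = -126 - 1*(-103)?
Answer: -42581/139549915 ≈ -0.00030513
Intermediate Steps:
S = 0
r = -23 (r = -126 + 103 = -23)
B(q) = 23 (B(q) = 0 - 1*(-23) = 0 + 23 = 23)
(-127766 + B(704))/((7618 + 5745)*(156729 - 125369) + D) = (-127766 + 23)/((7618 + 5745)*(156729 - 125369) - 413935) = -127743/(13363*31360 - 413935) = -127743/(419063680 - 413935) = -127743/418649745 = -127743*1/418649745 = -42581/139549915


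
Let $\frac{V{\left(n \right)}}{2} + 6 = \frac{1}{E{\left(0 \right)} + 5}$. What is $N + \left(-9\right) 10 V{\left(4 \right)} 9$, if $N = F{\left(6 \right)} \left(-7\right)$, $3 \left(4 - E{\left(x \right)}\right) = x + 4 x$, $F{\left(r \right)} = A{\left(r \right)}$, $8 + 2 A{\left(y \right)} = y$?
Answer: $9547$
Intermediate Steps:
$A{\left(y \right)} = -4 + \frac{y}{2}$
$F{\left(r \right)} = -4 + \frac{r}{2}$
$E{\left(x \right)} = 4 - \frac{5 x}{3}$ ($E{\left(x \right)} = 4 - \frac{x + 4 x}{3} = 4 - \frac{5 x}{3}$)
$N = 7$ ($N = \left(-4 + \frac{1}{2} \cdot 6\right) \left(-7\right) = \left(-4 + 3\right) \left(-7\right) = \left(-1\right) \left(-7\right) = 7$)
$V{\left(n \right)} = - \frac{106}{9}$ ($V{\left(n \right)} = -12 + \frac{2}{\left(4 - 0\right) + 5} = -12 + \frac{2}{\left(4 + 0\right) + 5} = -12 + \frac{2}{4 + 5} = -12 + \frac{2}{9} = - \frac{106}{9}$)
$N + \left(-9\right) 10 V{\left(4 \right)} 9 = 7 + \left(-9\right) 10 \left(\left(- \frac{106}{9}\right) 9\right) = 7 - -9540 = 7 + 9540 = 9547$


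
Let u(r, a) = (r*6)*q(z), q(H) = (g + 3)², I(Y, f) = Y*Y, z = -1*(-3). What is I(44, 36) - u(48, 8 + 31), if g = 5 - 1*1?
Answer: -12176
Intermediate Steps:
z = 3
g = 4 (g = 5 - 1 = 4)
I(Y, f) = Y²
q(H) = 49 (q(H) = (4 + 3)² = 7² = 49)
u(r, a) = 294*r (u(r, a) = (r*6)*49 = (6*r)*49 = 294*r)
I(44, 36) - u(48, 8 + 31) = 44² - 294*48 = 1936 - 1*14112 = 1936 - 14112 = -12176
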